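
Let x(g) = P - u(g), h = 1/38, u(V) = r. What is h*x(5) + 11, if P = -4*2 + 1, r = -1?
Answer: 206/19 ≈ 10.842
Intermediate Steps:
u(V) = -1
P = -7 (P = -8 + 1 = -7)
h = 1/38 ≈ 0.026316
x(g) = -6 (x(g) = -7 - 1*(-1) = -7 + 1 = -6)
h*x(5) + 11 = (1/38)*(-6) + 11 = -3/19 + 11 = 206/19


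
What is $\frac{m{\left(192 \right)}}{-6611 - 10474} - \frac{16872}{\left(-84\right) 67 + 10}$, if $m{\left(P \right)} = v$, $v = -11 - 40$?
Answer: $\frac{2828869}{941015} \approx 3.0062$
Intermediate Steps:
$v = -51$ ($v = -11 - 40 = -51$)
$m{\left(P \right)} = -51$
$\frac{m{\left(192 \right)}}{-6611 - 10474} - \frac{16872}{\left(-84\right) 67 + 10} = - \frac{51}{-6611 - 10474} - \frac{16872}{\left(-84\right) 67 + 10} = - \frac{51}{-17085} - \frac{16872}{-5628 + 10} = \left(-51\right) \left(- \frac{1}{17085}\right) - \frac{16872}{-5618} = \frac{1}{335} - - \frac{8436}{2809} = \frac{1}{335} + \frac{8436}{2809} = \frac{2828869}{941015}$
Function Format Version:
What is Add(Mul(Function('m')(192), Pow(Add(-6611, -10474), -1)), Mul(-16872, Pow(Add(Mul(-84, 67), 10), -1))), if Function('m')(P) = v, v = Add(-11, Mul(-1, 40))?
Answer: Rational(2828869, 941015) ≈ 3.0062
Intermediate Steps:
v = -51 (v = Add(-11, -40) = -51)
Function('m')(P) = -51
Add(Mul(Function('m')(192), Pow(Add(-6611, -10474), -1)), Mul(-16872, Pow(Add(Mul(-84, 67), 10), -1))) = Add(Mul(-51, Pow(Add(-6611, -10474), -1)), Mul(-16872, Pow(Add(Mul(-84, 67), 10), -1))) = Add(Mul(-51, Pow(-17085, -1)), Mul(-16872, Pow(Add(-5628, 10), -1))) = Add(Mul(-51, Rational(-1, 17085)), Mul(-16872, Pow(-5618, -1))) = Add(Rational(1, 335), Mul(-16872, Rational(-1, 5618))) = Add(Rational(1, 335), Rational(8436, 2809)) = Rational(2828869, 941015)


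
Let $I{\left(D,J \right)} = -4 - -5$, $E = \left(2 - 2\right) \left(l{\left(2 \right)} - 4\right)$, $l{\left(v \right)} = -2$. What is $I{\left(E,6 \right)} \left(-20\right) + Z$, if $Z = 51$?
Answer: $31$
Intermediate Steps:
$E = 0$ ($E = \left(2 - 2\right) \left(-2 - 4\right) = 0 \left(-2 - 4\right) = 0 \left(-6\right) = 0$)
$I{\left(D,J \right)} = 1$ ($I{\left(D,J \right)} = -4 + 5 = 1$)
$I{\left(E,6 \right)} \left(-20\right) + Z = 1 \left(-20\right) + 51 = -20 + 51 = 31$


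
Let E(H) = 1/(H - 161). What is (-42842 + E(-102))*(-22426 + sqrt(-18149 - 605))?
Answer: 252683766422/263 - 11267447*I*sqrt(18754)/263 ≈ 9.6078e+8 - 5.867e+6*I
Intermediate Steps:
E(H) = 1/(-161 + H)
(-42842 + E(-102))*(-22426 + sqrt(-18149 - 605)) = (-42842 + 1/(-161 - 102))*(-22426 + sqrt(-18149 - 605)) = (-42842 + 1/(-263))*(-22426 + sqrt(-18754)) = (-42842 - 1/263)*(-22426 + I*sqrt(18754)) = -11267447*(-22426 + I*sqrt(18754))/263 = 252683766422/263 - 11267447*I*sqrt(18754)/263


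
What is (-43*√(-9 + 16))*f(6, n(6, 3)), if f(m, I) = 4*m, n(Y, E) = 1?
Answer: -1032*√7 ≈ -2730.4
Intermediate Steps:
(-43*√(-9 + 16))*f(6, n(6, 3)) = (-43*√(-9 + 16))*(4*6) = -43*√7*24 = -1032*√7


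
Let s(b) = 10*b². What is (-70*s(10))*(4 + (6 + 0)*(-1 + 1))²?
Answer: -1120000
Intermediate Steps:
(-70*s(10))*(4 + (6 + 0)*(-1 + 1))² = (-700*10²)*(4 + (6 + 0)*(-1 + 1))² = (-700*100)*(4 + 6*0)² = (-70*1000)*(4 + 0)² = -70000*4² = -70000*16 = -1120000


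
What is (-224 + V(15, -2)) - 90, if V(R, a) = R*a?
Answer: -344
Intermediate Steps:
(-224 + V(15, -2)) - 90 = (-224 + 15*(-2)) - 90 = (-224 - 30) - 90 = -254 - 90 = -344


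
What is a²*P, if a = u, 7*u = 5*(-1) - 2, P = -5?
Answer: -5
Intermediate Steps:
u = -1 (u = (5*(-1) - 2)/7 = (-5 - 2)/7 = (⅐)*(-7) = -1)
a = -1
a²*P = (-1)²*(-5) = 1*(-5) = -5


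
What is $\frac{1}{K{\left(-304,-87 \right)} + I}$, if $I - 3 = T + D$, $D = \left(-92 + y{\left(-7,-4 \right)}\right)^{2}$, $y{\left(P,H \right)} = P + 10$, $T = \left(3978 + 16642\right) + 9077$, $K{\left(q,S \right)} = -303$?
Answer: $\frac{1}{37318} \approx 2.6797 \cdot 10^{-5}$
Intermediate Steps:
$T = 29697$ ($T = 20620 + 9077 = 29697$)
$y{\left(P,H \right)} = 10 + P$
$D = 7921$ ($D = \left(-92 + \left(10 - 7\right)\right)^{2} = \left(-92 + 3\right)^{2} = \left(-89\right)^{2} = 7921$)
$I = 37621$ ($I = 3 + \left(29697 + 7921\right) = 3 + 37618 = 37621$)
$\frac{1}{K{\left(-304,-87 \right)} + I} = \frac{1}{-303 + 37621} = \frac{1}{37318}$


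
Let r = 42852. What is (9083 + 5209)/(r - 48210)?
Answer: -2382/893 ≈ -2.6674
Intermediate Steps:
(9083 + 5209)/(r - 48210) = (9083 + 5209)/(42852 - 48210) = 14292/(-5358) = 14292*(-1/5358) = -2382/893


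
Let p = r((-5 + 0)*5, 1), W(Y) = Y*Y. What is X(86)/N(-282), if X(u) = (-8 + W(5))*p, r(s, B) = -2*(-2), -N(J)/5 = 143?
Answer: -68/715 ≈ -0.095105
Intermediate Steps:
N(J) = -715 (N(J) = -5*143 = -715)
W(Y) = Y**2
r(s, B) = 4
p = 4
X(u) = 68 (X(u) = (-8 + 5**2)*4 = (-8 + 25)*4 = 17*4 = 68)
X(86)/N(-282) = 68/(-715) = 68*(-1/715) = -68/715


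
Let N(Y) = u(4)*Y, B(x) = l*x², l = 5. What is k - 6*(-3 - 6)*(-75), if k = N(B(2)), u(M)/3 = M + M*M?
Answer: -2850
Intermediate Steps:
u(M) = 3*M + 3*M² (u(M) = 3*(M + M*M) = 3*(M + M²) = 3*M + 3*M²)
B(x) = 5*x²
N(Y) = 60*Y (N(Y) = (3*4*(1 + 4))*Y = (3*4*5)*Y = 60*Y)
k = 1200 (k = 60*(5*2²) = 60*(5*4) = 60*20 = 1200)
k - 6*(-3 - 6)*(-75) = 1200 - 6*(-3 - 6)*(-75) = 1200 - 6*(-9)*(-75) = 1200 + 54*(-75) = 1200 - 4050 = -2850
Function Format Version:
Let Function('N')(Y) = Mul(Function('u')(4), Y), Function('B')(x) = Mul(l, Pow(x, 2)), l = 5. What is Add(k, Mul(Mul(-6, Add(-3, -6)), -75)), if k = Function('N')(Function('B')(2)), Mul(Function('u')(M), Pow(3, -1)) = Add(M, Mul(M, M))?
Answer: -2850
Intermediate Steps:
Function('u')(M) = Add(Mul(3, M), Mul(3, Pow(M, 2))) (Function('u')(M) = Mul(3, Add(M, Mul(M, M))) = Mul(3, Add(M, Pow(M, 2))) = Add(Mul(3, M), Mul(3, Pow(M, 2))))
Function('B')(x) = Mul(5, Pow(x, 2))
Function('N')(Y) = Mul(60, Y) (Function('N')(Y) = Mul(Mul(3, 4, Add(1, 4)), Y) = Mul(Mul(3, 4, 5), Y) = Mul(60, Y))
k = 1200 (k = Mul(60, Mul(5, Pow(2, 2))) = Mul(60, Mul(5, 4)) = Mul(60, 20) = 1200)
Add(k, Mul(Mul(-6, Add(-3, -6)), -75)) = Add(1200, Mul(Mul(-6, Add(-3, -6)), -75)) = Add(1200, Mul(Mul(-6, -9), -75)) = Add(1200, Mul(54, -75)) = Add(1200, -4050) = -2850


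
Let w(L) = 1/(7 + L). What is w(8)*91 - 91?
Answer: -1274/15 ≈ -84.933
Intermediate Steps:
w(8)*91 - 91 = 91/(7 + 8) - 91 = 91/15 - 91 = -1274/15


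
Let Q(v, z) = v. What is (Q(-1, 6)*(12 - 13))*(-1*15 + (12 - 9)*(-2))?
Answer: -21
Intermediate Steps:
(Q(-1, 6)*(12 - 13))*(-1*15 + (12 - 9)*(-2)) = (-(12 - 13))*(-1*15 + (12 - 9)*(-2)) = (-1*(-1))*(-15 + 3*(-2)) = 1*(-15 - 6) = 1*(-21) = -21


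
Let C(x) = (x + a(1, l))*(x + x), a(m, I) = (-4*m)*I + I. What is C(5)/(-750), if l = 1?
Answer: -2/75 ≈ -0.026667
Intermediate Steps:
a(m, I) = I - 4*I*m (a(m, I) = -4*I*m + I = I - 4*I*m)
C(x) = 2*x*(-3 + x) (C(x) = (x + 1*(1 - 4*1))*(x + x) = (x + 1*(1 - 4))*(2*x) = (x + 1*(-3))*(2*x) = (x - 3)*(2*x) = (-3 + x)*(2*x) = 2*x*(-3 + x))
C(5)/(-750) = (2*5*(-3 + 5))/(-750) = (2*5*2)*(-1/750) = 20*(-1/750) = -2/75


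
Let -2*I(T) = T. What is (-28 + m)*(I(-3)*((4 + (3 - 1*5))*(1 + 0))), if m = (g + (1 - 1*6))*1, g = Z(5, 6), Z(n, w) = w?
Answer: -81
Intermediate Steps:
I(T) = -T/2
g = 6
m = 1 (m = (6 + (1 - 1*6))*1 = (6 + (1 - 6))*1 = (6 - 5)*1 = 1*1 = 1)
(-28 + m)*(I(-3)*((4 + (3 - 1*5))*(1 + 0))) = (-28 + 1)*((-½*(-3))*((4 + (3 - 1*5))*(1 + 0))) = -81*(4 + (3 - 5))*1/2 = -81*(4 - 2)*1/2 = -81*2*1/2 = -81*2/2 = -27*3 = -81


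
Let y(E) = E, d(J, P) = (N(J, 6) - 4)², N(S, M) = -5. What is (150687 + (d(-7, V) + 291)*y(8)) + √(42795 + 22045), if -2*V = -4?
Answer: 153663 + 2*√16210 ≈ 1.5392e+5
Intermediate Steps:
V = 2 (V = -½*(-4) = 2)
d(J, P) = 81 (d(J, P) = (-5 - 4)² = (-9)² = 81)
(150687 + (d(-7, V) + 291)*y(8)) + √(42795 + 22045) = (150687 + (81 + 291)*8) + √(42795 + 22045) = (150687 + 372*8) + √64840 = (150687 + 2976) + 2*√16210 = 153663 + 2*√16210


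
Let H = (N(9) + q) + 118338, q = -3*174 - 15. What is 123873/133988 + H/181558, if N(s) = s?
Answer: 19137630207/12163296652 ≈ 1.5734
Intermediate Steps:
q = -537 (q = -522 - 15 = -537)
H = 117810 (H = (9 - 537) + 118338 = -528 + 118338 = 117810)
123873/133988 + H/181558 = 123873/133988 + 117810/181558 = 123873*(1/133988) + 117810*(1/181558) = 123873/133988 + 58905/90779 = 19137630207/12163296652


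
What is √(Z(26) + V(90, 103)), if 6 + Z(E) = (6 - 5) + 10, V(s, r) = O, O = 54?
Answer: √59 ≈ 7.6811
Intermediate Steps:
V(s, r) = 54
Z(E) = 5 (Z(E) = -6 + ((6 - 5) + 10) = -6 + (1 + 10) = -6 + 11 = 5)
√(Z(26) + V(90, 103)) = √(5 + 54) = √59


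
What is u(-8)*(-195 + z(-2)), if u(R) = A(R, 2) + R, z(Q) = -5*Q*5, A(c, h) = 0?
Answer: 1160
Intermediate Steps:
z(Q) = -25*Q
u(R) = R (u(R) = 0 + R = R)
u(-8)*(-195 + z(-2)) = -8*(-195 - 25*(-2)) = -8*(-195 + 50) = -8*(-145) = 1160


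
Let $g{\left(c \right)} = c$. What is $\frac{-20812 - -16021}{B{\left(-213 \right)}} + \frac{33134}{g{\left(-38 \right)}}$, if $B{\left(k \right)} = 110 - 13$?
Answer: $- \frac{1698028}{1843} \approx -921.34$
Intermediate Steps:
$B{\left(k \right)} = 97$
$\frac{-20812 - -16021}{B{\left(-213 \right)}} + \frac{33134}{g{\left(-38 \right)}} = \frac{-20812 - -16021}{97} + \frac{33134}{-38} = \left(-20812 + 16021\right) \frac{1}{97} + 33134 \left(- \frac{1}{38}\right) = \left(-4791\right) \frac{1}{97} - \frac{16567}{19} = - \frac{4791}{97} - \frac{16567}{19} = - \frac{1698028}{1843}$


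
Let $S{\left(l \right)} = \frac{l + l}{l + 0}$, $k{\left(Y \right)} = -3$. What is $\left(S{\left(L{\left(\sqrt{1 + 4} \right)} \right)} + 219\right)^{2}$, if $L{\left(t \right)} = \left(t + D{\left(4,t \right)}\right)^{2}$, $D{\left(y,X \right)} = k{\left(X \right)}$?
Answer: $48841$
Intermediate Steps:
$D{\left(y,X \right)} = -3$
$L{\left(t \right)} = \left(-3 + t\right)^{2}$ ($L{\left(t \right)} = \left(t - 3\right)^{2} = \left(-3 + t\right)^{2}$)
$S{\left(l \right)} = 2$ ($S{\left(l \right)} = \frac{2 l}{l} = 2$)
$\left(S{\left(L{\left(\sqrt{1 + 4} \right)} \right)} + 219\right)^{2} = \left(2 + 219\right)^{2} = 221^{2} = 48841$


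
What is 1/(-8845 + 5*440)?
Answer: -1/6645 ≈ -0.00015049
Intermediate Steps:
1/(-8845 + 5*440) = 1/(-8845 + 2200) = 1/(-6645) = -1/6645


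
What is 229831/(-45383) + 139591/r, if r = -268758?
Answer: -68103978251/12197044314 ≈ -5.5836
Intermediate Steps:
229831/(-45383) + 139591/r = 229831/(-45383) + 139591/(-268758) = 229831*(-1/45383) + 139591*(-1/268758) = -229831/45383 - 139591/268758 = -68103978251/12197044314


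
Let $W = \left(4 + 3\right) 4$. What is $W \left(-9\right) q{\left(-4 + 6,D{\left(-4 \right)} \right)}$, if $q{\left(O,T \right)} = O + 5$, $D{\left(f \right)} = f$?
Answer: $-1764$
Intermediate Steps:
$q{\left(O,T \right)} = 5 + O$
$W = 28$ ($W = 7 \cdot 4 = 28$)
$W \left(-9\right) q{\left(-4 + 6,D{\left(-4 \right)} \right)} = 28 \left(-9\right) \left(5 + \left(-4 + 6\right)\right) = - 252 \left(5 + 2\right) = \left(-252\right) 7 = -1764$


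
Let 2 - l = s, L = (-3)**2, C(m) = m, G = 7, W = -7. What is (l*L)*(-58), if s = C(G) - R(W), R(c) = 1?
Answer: 2088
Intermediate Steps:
s = 6 (s = 7 - 1*1 = 7 - 1 = 6)
L = 9
l = -4 (l = 2 - 1*6 = 2 - 6 = -4)
(l*L)*(-58) = -4*9*(-58) = -36*(-58) = 2088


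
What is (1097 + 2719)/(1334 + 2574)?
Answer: 954/977 ≈ 0.97646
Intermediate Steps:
(1097 + 2719)/(1334 + 2574) = 3816/3908 = 3816*(1/3908) = 954/977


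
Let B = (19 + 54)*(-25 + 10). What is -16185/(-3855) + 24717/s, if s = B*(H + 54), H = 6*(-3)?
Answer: 12060637/3376980 ≈ 3.5714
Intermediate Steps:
B = -1095 (B = 73*(-15) = -1095)
H = -18
s = -39420 (s = -1095*(-18 + 54) = -1095*36 = -39420)
-16185/(-3855) + 24717/s = -16185/(-3855) + 24717/(-39420) = -16185*(-1/3855) + 24717*(-1/39420) = 1079/257 - 8239/13140 = 12060637/3376980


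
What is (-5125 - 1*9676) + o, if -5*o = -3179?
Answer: -70826/5 ≈ -14165.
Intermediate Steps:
o = 3179/5 (o = -⅕*(-3179) = 3179/5 ≈ 635.80)
(-5125 - 1*9676) + o = (-5125 - 1*9676) + 3179/5 = (-5125 - 9676) + 3179/5 = -14801 + 3179/5 = -70826/5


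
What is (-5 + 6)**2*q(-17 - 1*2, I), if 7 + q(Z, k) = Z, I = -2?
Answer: -26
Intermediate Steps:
q(Z, k) = -7 + Z
(-5 + 6)**2*q(-17 - 1*2, I) = (-5 + 6)**2*(-7 + (-17 - 1*2)) = 1**2*(-7 + (-17 - 2)) = 1*(-7 - 19) = 1*(-26) = -26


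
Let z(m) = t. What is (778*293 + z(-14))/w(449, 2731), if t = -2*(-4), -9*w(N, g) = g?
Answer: -2051658/2731 ≈ -751.25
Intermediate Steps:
w(N, g) = -g/9
t = 8
z(m) = 8
(778*293 + z(-14))/w(449, 2731) = (778*293 + 8)/((-⅑*2731)) = (227954 + 8)/(-2731/9) = 227962*(-9/2731) = -2051658/2731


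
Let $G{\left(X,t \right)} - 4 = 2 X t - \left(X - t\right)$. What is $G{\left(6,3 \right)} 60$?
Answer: $2220$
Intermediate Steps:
$G{\left(X,t \right)} = 4 + t - X + 2 X t$ ($G{\left(X,t \right)} = 4 - \left(X - t - 2 X t\right) = 4 + \left(t - X + 2 X t\right) = 4 + t - X + 2 X t$)
$G{\left(6,3 \right)} 60 = \left(4 + 3 - 6 + 2 \cdot 6 \cdot 3\right) 60 = \left(4 + 3 - 6 + 36\right) 60 = 37 \cdot 60 = 2220$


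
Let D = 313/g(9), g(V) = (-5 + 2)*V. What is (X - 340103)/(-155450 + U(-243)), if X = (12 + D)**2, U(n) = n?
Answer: 247934966/113500197 ≈ 2.1844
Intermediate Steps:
g(V) = -3*V
D = -313/27 (D = 313/((-3*9)) = 313/(-27) = 313*(-1/27) = -313/27 ≈ -11.593)
X = 121/729 (X = (12 - 313/27)**2 = (11/27)**2 = 121/729 ≈ 0.16598)
(X - 340103)/(-155450 + U(-243)) = (121/729 - 340103)/(-155450 - 243) = -247934966/729/(-155693) = -247934966/729*(-1/155693) = 247934966/113500197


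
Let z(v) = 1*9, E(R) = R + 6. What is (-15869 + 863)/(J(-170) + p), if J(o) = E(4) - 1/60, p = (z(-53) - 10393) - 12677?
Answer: 900360/1383061 ≈ 0.65099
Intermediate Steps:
E(R) = 6 + R
z(v) = 9
p = -23061 (p = (9 - 10393) - 12677 = -10384 - 12677 = -23061)
J(o) = 599/60 (J(o) = (6 + 4) - 1/60 = 10 - 1*1/60 = 10 - 1/60 = 599/60)
(-15869 + 863)/(J(-170) + p) = (-15869 + 863)/(599/60 - 23061) = -15006/(-1383061/60) = -15006*(-60/1383061) = 900360/1383061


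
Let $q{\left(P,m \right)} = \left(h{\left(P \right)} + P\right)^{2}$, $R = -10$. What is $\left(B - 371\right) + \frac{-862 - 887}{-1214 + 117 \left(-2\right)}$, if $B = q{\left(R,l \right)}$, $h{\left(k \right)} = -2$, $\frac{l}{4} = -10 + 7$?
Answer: $- \frac{326947}{1448} \approx -225.79$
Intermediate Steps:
$l = -12$ ($l = 4 \left(-10 + 7\right) = 4 \left(-3\right) = -12$)
$q{\left(P,m \right)} = \left(-2 + P\right)^{2}$
$B = 144$ ($B = \left(-2 - 10\right)^{2} = \left(-12\right)^{2} = 144$)
$\left(B - 371\right) + \frac{-862 - 887}{-1214 + 117 \left(-2\right)} = \left(144 - 371\right) + \frac{-862 - 887}{-1214 + 117 \left(-2\right)} = -227 - \frac{1749}{-1214 - 234} = -227 - \frac{1749}{-1448} = -227 - - \frac{1749}{1448} = -227 + \frac{1749}{1448} = - \frac{326947}{1448}$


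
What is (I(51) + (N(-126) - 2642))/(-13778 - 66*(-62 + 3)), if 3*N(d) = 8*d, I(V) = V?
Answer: 2927/9884 ≈ 0.29613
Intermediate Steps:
N(d) = 8*d/3 (N(d) = (8*d)/3 = 8*d/3)
(I(51) + (N(-126) - 2642))/(-13778 - 66*(-62 + 3)) = (51 + ((8/3)*(-126) - 2642))/(-13778 - 66*(-62 + 3)) = (51 + (-336 - 2642))/(-13778 - 66*(-59)) = (51 - 2978)/(-13778 + 3894) = -2927/(-9884) = -2927*(-1/9884) = 2927/9884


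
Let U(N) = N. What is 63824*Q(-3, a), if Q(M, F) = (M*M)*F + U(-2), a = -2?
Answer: -1276480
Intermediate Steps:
Q(M, F) = -2 + F*M**2 (Q(M, F) = (M*M)*F - 2 = M**2*F - 2 = F*M**2 - 2 = -2 + F*M**2)
63824*Q(-3, a) = 63824*(-2 - 2*(-3)**2) = 63824*(-2 - 2*9) = 63824*(-2 - 18) = 63824*(-20) = -1276480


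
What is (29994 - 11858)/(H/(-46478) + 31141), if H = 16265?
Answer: 842925008/1447355133 ≈ 0.58239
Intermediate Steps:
(29994 - 11858)/(H/(-46478) + 31141) = (29994 - 11858)/(16265/(-46478) + 31141) = 18136/(16265*(-1/46478) + 31141) = 18136/(-16265/46478 + 31141) = 18136/(1447355133/46478) = 18136*(46478/1447355133) = 842925008/1447355133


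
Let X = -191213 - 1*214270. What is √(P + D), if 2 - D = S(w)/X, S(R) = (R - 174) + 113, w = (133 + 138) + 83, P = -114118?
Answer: I*√18762549005881005/405483 ≈ 337.81*I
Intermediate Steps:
X = -405483 (X = -191213 - 214270 = -405483)
w = 354 (w = 271 + 83 = 354)
S(R) = -61 + R (S(R) = (-174 + R) + 113 = -61 + R)
D = 811259/405483 (D = 2 - (-61 + 354)/(-405483) = 2 - 293*(-1)/405483 = 2 - 1*(-293/405483) = 2 + 293/405483 = 811259/405483 ≈ 2.0007)
√(P + D) = √(-114118 + 811259/405483) = √(-46272097735/405483) = I*√18762549005881005/405483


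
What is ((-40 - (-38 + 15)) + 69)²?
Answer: 2704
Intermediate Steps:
((-40 - (-38 + 15)) + 69)² = ((-40 - 1*(-23)) + 69)² = ((-40 + 23) + 69)² = (-17 + 69)² = 52² = 2704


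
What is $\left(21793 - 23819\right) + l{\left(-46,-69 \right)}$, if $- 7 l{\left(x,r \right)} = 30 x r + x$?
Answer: $- \frac{109356}{7} \approx -15622.0$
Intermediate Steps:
$l{\left(x,r \right)} = - \frac{x}{7} - \frac{30 r x}{7}$ ($l{\left(x,r \right)} = - \frac{30 x r + x}{7} = - \frac{30 r x + x}{7} = - \frac{x + 30 r x}{7} = - \frac{x}{7} - \frac{30 r x}{7}$)
$\left(21793 - 23819\right) + l{\left(-46,-69 \right)} = \left(21793 - 23819\right) - - \frac{46 \left(1 + 30 \left(-69\right)\right)}{7} = -2026 - - \frac{46 \left(1 - 2070\right)}{7} = -2026 - \left(- \frac{46}{7}\right) \left(-2069\right) = -2026 - \frac{95174}{7} = - \frac{109356}{7}$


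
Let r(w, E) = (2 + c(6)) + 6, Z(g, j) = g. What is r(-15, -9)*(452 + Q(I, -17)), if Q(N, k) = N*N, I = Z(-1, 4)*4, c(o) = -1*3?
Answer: 2340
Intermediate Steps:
c(o) = -3
r(w, E) = 5 (r(w, E) = (2 - 3) + 6 = -1 + 6 = 5)
I = -4 (I = -1*4 = -4)
Q(N, k) = N**2
r(-15, -9)*(452 + Q(I, -17)) = 5*(452 + (-4)**2) = 5*(452 + 16) = 5*468 = 2340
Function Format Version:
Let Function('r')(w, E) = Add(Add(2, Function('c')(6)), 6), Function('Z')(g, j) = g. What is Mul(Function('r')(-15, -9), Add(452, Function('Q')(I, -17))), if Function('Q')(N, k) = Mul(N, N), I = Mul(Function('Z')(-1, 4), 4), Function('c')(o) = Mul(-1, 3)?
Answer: 2340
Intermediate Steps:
Function('c')(o) = -3
Function('r')(w, E) = 5 (Function('r')(w, E) = Add(Add(2, -3), 6) = Add(-1, 6) = 5)
I = -4 (I = Mul(-1, 4) = -4)
Function('Q')(N, k) = Pow(N, 2)
Mul(Function('r')(-15, -9), Add(452, Function('Q')(I, -17))) = Mul(5, Add(452, Pow(-4, 2))) = Mul(5, Add(452, 16)) = Mul(5, 468) = 2340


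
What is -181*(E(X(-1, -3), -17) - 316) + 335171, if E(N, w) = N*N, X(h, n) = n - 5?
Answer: 380783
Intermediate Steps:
X(h, n) = -5 + n
E(N, w) = N**2
-181*(E(X(-1, -3), -17) - 316) + 335171 = -181*((-5 - 3)**2 - 316) + 335171 = -181*((-8)**2 - 316) + 335171 = -181*(64 - 316) + 335171 = -181*(-252) + 335171 = 45612 + 335171 = 380783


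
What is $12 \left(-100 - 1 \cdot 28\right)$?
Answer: $-1536$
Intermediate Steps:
$12 \left(-100 - 1 \cdot 28\right) = 12 \left(-100 - 28\right) = 12 \left(-128\right) = -1536$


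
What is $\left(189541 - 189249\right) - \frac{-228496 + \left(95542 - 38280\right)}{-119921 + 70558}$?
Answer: $\frac{14242762}{49363} \approx 288.53$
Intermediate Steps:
$\left(189541 - 189249\right) - \frac{-228496 + \left(95542 - 38280\right)}{-119921 + 70558} = \left(189541 - 189249\right) - \frac{-228496 + 57262}{-49363} = 292 - \left(-171234\right) \left(- \frac{1}{49363}\right) = 292 - \frac{171234}{49363} = \frac{14242762}{49363}$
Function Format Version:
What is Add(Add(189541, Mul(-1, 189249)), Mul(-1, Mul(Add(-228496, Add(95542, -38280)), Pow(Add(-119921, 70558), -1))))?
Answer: Rational(14242762, 49363) ≈ 288.53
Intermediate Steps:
Add(Add(189541, Mul(-1, 189249)), Mul(-1, Mul(Add(-228496, Add(95542, -38280)), Pow(Add(-119921, 70558), -1)))) = Add(Add(189541, -189249), Mul(-1, Mul(Add(-228496, 57262), Pow(-49363, -1)))) = Add(292, Mul(-1, Mul(-171234, Rational(-1, 49363)))) = Add(292, Mul(-1, Rational(171234, 49363))) = Add(292, Rational(-171234, 49363)) = Rational(14242762, 49363)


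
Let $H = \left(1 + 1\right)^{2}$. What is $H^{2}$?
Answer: $16$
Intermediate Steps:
$H = 4$ ($H = 2^{2} = 4$)
$H^{2} = 4^{2} = 16$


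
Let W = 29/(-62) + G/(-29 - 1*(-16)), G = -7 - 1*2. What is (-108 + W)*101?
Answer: -8773567/806 ≈ -10885.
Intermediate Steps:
G = -9 (G = -7 - 2 = -9)
W = 181/806 (W = 29/(-62) - 9/(-29 - 1*(-16)) = 29*(-1/62) - 9/(-29 + 16) = -29/62 - 9/(-13) = -29/62 - 9*(-1/13) = -29/62 + 9/13 = 181/806 ≈ 0.22457)
(-108 + W)*101 = (-108 + 181/806)*101 = -86867/806*101 = -8773567/806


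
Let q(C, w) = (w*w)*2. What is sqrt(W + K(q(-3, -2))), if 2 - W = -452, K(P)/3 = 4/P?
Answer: sqrt(1822)/2 ≈ 21.342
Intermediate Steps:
q(C, w) = 2*w**2 (q(C, w) = w**2*2 = 2*w**2)
K(P) = 12/P (K(P) = 3*(4/P) = 12/P)
W = 454 (W = 2 - 1*(-452) = 2 + 452 = 454)
sqrt(W + K(q(-3, -2))) = sqrt(454 + 12/((2*(-2)**2))) = sqrt(454 + 12/((2*4))) = sqrt(454 + 12/8) = sqrt(454 + 12*(1/8)) = sqrt(454 + 3/2) = sqrt(911/2) = sqrt(1822)/2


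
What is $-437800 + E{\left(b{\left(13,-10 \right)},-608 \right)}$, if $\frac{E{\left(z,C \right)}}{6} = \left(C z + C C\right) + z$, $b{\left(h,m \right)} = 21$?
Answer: $1703702$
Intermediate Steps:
$E{\left(z,C \right)} = 6 z + 6 C^{2} + 6 C z$ ($E{\left(z,C \right)} = 6 \left(\left(C z + C C\right) + z\right) = 6 \left(\left(C z + C^{2}\right) + z\right) = 6 \left(\left(C^{2} + C z\right) + z\right) = 6 \left(z + C^{2} + C z\right) = 6 z + 6 C^{2} + 6 C z$)
$-437800 + E{\left(b{\left(13,-10 \right)},-608 \right)} = -437800 + \left(6 \cdot 21 + 6 \left(-608\right)^{2} + 6 \left(-608\right) 21\right) = -437800 + \left(126 + 6 \cdot 369664 - 76608\right) = -437800 + \left(126 + 2217984 - 76608\right) = -437800 + 2141502 = 1703702$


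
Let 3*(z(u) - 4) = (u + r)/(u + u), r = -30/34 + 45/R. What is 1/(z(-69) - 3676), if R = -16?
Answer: -12512/45941867 ≈ -0.00027234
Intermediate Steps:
r = -1005/272 (r = -30/34 + 45/(-16) = -30*1/34 + 45*(-1/16) = -15/17 - 45/16 = -1005/272 ≈ -3.6949)
z(u) = 4 + (-1005/272 + u)/(6*u) (z(u) = 4 + ((u - 1005/272)/(u + u))/3 = 4 + ((-1005/272 + u)/((2*u)))/3 = 4 + ((-1005/272 + u)*(1/(2*u)))/3 = 4 + ((-1005/272 + u)/(2*u))/3 = 4 + (-1005/272 + u)/(6*u))
1/(z(-69) - 3676) = 1/((5/1632)*(-201 + 1360*(-69))/(-69) - 3676) = 1/((5/1632)*(-1/69)*(-201 - 93840) - 3676) = 1/((5/1632)*(-1/69)*(-94041) - 3676) = 1/(52245/12512 - 3676) = 1/(-45941867/12512) = -12512/45941867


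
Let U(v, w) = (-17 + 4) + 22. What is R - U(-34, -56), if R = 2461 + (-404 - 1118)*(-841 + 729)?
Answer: 172916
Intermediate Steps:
U(v, w) = 9 (U(v, w) = -13 + 22 = 9)
R = 172925 (R = 2461 - 1522*(-112) = 2461 + 170464 = 172925)
R - U(-34, -56) = 172925 - 1*9 = 172925 - 9 = 172916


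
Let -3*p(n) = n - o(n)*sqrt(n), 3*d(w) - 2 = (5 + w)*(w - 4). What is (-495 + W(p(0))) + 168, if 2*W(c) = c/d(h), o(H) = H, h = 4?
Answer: -327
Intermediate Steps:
d(w) = 2/3 + (-4 + w)*(5 + w)/3 (d(w) = 2/3 + ((5 + w)*(w - 4))/3 = 2/3 + ((5 + w)*(-4 + w))/3 = 2/3 + ((-4 + w)*(5 + w))/3 = 2/3 + (-4 + w)*(5 + w)/3)
p(n) = -n/3 + n**(3/2)/3 (p(n) = -(n - n*sqrt(n))/3 = -(n - n**(3/2))/3 = -n/3 + n**(3/2)/3)
W(c) = 3*c/4 (W(c) = (c/(-6 + (1/3)*4 + (1/3)*4**2))/2 = (c/(-6 + 4/3 + (1/3)*16))/2 = (c/(-6 + 4/3 + 16/3))/2 = (c/(2/3))/2 = (c*(3/2))/2 = (3*c/2)/2 = 3*c/4)
(-495 + W(p(0))) + 168 = (-495 + 3*(-1/3*0 + 0**(3/2)/3)/4) + 168 = (-495 + 3*(0 + (1/3)*0)/4) + 168 = (-495 + 3*(0 + 0)/4) + 168 = (-495 + (3/4)*0) + 168 = (-495 + 0) + 168 = -495 + 168 = -327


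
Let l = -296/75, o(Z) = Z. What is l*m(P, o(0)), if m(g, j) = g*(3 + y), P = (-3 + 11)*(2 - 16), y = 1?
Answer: 132608/75 ≈ 1768.1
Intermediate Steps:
P = -112 (P = 8*(-14) = -112)
l = -296/75 (l = -296*1/75 = -296/75 ≈ -3.9467)
m(g, j) = 4*g (m(g, j) = g*(3 + 1) = g*4 = 4*g)
l*m(P, o(0)) = -1184*(-112)/75 = -296/75*(-448) = 132608/75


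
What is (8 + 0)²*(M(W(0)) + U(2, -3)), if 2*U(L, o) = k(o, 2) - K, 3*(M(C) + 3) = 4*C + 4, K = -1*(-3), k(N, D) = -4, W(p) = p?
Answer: -992/3 ≈ -330.67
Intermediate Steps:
K = 3
M(C) = -5/3 + 4*C/3 (M(C) = -3 + (4*C + 4)/3 = -3 + (4 + 4*C)/3 = -3 + (4/3 + 4*C/3) = -5/3 + 4*C/3)
U(L, o) = -7/2 (U(L, o) = (-4 - 1*3)/2 = (-4 - 3)/2 = (½)*(-7) = -7/2)
(8 + 0)²*(M(W(0)) + U(2, -3)) = (8 + 0)²*((-5/3 + (4/3)*0) - 7/2) = 8²*((-5/3 + 0) - 7/2) = 64*(-5/3 - 7/2) = 64*(-31/6) = -992/3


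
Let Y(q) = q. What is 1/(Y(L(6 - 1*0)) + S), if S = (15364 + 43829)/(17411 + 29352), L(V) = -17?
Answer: -46763/735778 ≈ -0.063556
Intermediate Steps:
S = 59193/46763 ≈ 1.2658
1/(Y(L(6 - 1*0)) + S) = 1/(-17 + 59193/46763) = 1/(-735778/46763) = -46763/735778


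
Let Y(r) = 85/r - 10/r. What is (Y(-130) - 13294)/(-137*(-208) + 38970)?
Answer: -345659/1754116 ≈ -0.19706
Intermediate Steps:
Y(r) = 75/r
(Y(-130) - 13294)/(-137*(-208) + 38970) = (75/(-130) - 13294)/(-137*(-208) + 38970) = (75*(-1/130) - 13294)/(28496 + 38970) = (-15/26 - 13294)/67466 = -345659/26*1/67466 = -345659/1754116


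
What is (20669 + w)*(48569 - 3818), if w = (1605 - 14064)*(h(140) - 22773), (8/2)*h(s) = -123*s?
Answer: 15098337212721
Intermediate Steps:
h(s) = -123*s/4 (h(s) = (-123*s)/4 = -123*s/4)
w = 337364802 (w = (1605 - 14064)*(-123/4*140 - 22773) = -12459*(-4305 - 22773) = -12459*(-27078) = 337364802)
(20669 + w)*(48569 - 3818) = (20669 + 337364802)*(48569 - 3818) = 337385471*44751 = 15098337212721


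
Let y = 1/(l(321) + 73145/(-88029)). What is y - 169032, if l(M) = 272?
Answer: -4034919342747/23870743 ≈ -1.6903e+5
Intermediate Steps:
y = 88029/23870743 (y = 1/(272 + 73145/(-88029)) = 1/(272 + 73145*(-1/88029)) = 1/(272 - 73145/88029) = 1/(23870743/88029) = 88029/23870743 ≈ 0.0036877)
y - 169032 = 88029/23870743 - 169032 = -4034919342747/23870743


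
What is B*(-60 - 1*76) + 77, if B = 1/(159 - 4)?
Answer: 11799/155 ≈ 76.123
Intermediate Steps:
B = 1/155 ≈ 0.0064516
B*(-60 - 1*76) + 77 = (-60 - 1*76)/155 + 77 = (-60 - 76)/155 + 77 = (1/155)*(-136) + 77 = -136/155 + 77 = 11799/155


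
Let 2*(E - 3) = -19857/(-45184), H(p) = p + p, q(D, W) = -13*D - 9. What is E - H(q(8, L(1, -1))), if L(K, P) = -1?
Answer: 20714129/90368 ≈ 229.22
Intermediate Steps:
q(D, W) = -9 - 13*D
H(p) = 2*p
E = 290961/90368 (E = 3 + (-19857/(-45184))/2 = 3 + (-19857*(-1/45184))/2 = 3 + (½)*(19857/45184) = 3 + 19857/90368 = 290961/90368 ≈ 3.2197)
E - H(q(8, L(1, -1))) = 290961/90368 - 2*(-9 - 13*8) = 290961/90368 - 2*(-9 - 104) = 290961/90368 - 2*(-113) = 290961/90368 - 1*(-226) = 290961/90368 + 226 = 20714129/90368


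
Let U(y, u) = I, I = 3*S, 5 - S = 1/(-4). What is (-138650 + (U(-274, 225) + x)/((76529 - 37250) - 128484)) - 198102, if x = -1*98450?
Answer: -6324181837/18780 ≈ -3.3675e+5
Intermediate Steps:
x = -98450
S = 21/4 (S = 5 - 1/(-4) = 5 - (-1)/4 = 5 - 1*(-¼) = 5 + ¼ = 21/4 ≈ 5.2500)
I = 63/4 (I = 3*(21/4) = 63/4 ≈ 15.750)
U(y, u) = 63/4
(-138650 + (U(-274, 225) + x)/((76529 - 37250) - 128484)) - 198102 = (-138650 + (63/4 - 98450)/((76529 - 37250) - 128484)) - 198102 = (-138650 - 393737/(4*(39279 - 128484))) - 198102 = (-138650 - 393737/4/(-89205)) - 198102 = (-138650 - 393737/4*(-1/89205)) - 198102 = (-138650 + 20723/18780) - 198102 = -2603826277/18780 - 198102 = -6324181837/18780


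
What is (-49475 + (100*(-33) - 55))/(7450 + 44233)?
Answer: -52830/51683 ≈ -1.0222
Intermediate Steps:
(-49475 + (100*(-33) - 55))/(7450 + 44233) = (-49475 + (-3300 - 55))/51683 = (-49475 - 3355)*(1/51683) = -52830*1/51683 = -52830/51683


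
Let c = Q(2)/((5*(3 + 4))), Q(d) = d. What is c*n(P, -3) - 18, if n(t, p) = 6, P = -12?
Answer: -618/35 ≈ -17.657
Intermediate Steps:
c = 2/35 (c = 2/((5*(3 + 4))) = 2/((5*7)) = 2/35 ≈ 0.057143)
c*n(P, -3) - 18 = (2/35)*6 - 18 = 12/35 - 18 = -618/35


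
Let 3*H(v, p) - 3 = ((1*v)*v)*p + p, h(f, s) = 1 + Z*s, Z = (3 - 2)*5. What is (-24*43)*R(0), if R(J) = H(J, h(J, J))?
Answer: -1376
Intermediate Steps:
Z = 5 (Z = 1*5 = 5)
h(f, s) = 1 + 5*s
H(v, p) = 1 + p/3 + p*v²/3 (H(v, p) = 1 + (((1*v)*v)*p + p)/3 = 1 + ((v*v)*p + p)/3 = 1 + (v²*p + p)/3 = 1 + (p*v² + p)/3 = 1 + (p + p*v²)/3 = 1 + (p/3 + p*v²/3) = 1 + p/3 + p*v²/3)
R(J) = 4/3 + 5*J/3 + J²*(1 + 5*J)/3 (R(J) = 1 + (1 + 5*J)/3 + (1 + 5*J)*J²/3 = 1 + (⅓ + 5*J/3) + J²*(1 + 5*J)/3 = 4/3 + 5*J/3 + J²*(1 + 5*J)/3)
(-24*43)*R(0) = (-24*43)*(4/3 + (5/3)*0 + (⅓)*0²*(1 + 5*0)) = -1032*(4/3 + 0 + (⅓)*0*(1 + 0)) = -1032*(4/3 + 0 + (⅓)*0*1) = -1032*(4/3 + 0 + 0) = -1032*4/3 = -1376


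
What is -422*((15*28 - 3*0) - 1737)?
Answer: 555774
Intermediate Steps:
-422*((15*28 - 3*0) - 1737) = -422*((420 + 0) - 1737) = -422*(420 - 1737) = -422*(-1317) = 555774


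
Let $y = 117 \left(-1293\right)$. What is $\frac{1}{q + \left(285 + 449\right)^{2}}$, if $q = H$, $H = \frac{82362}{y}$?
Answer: $\frac{50427}{27167821358} \approx 1.8561 \cdot 10^{-6}$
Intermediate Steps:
$y = -151281$
$H = - \frac{27454}{50427}$ ($H = \frac{82362}{-151281} = 82362 \left(- \frac{1}{151281}\right) = - \frac{27454}{50427} \approx -0.54443$)
$q = - \frac{27454}{50427} \approx -0.54443$
$\frac{1}{q + \left(285 + 449\right)^{2}} = \frac{1}{- \frac{27454}{50427} + \left(285 + 449\right)^{2}} = \frac{1}{- \frac{27454}{50427} + 734^{2}} = \frac{1}{- \frac{27454}{50427} + 538756} = \frac{1}{\frac{27167821358}{50427}} = \frac{50427}{27167821358}$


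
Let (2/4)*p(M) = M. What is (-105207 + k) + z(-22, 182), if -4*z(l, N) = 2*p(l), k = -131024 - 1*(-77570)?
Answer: -158639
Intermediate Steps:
k = -53454 (k = -131024 + 77570 = -53454)
p(M) = 2*M
z(l, N) = -l (z(l, N) = -2*l/2 = -l)
(-105207 + k) + z(-22, 182) = (-105207 - 53454) - 1*(-22) = -158661 + 22 = -158639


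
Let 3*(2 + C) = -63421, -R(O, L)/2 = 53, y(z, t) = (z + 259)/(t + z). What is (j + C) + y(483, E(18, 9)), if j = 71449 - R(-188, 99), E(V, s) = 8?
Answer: 74260084/1473 ≈ 50414.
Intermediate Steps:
y(z, t) = (259 + z)/(t + z)
R(O, L) = -106 (R(O, L) = -2*53 = -106)
C = -63427/3 (C = -2 + (⅓)*(-63421) = -2 - 63421/3 = -63427/3 ≈ -21142.)
j = 71555 (j = 71449 - 1*(-106) = 71449 + 106 = 71555)
(j + C) + y(483, E(18, 9)) = (71555 - 63427/3) + (259 + 483)/(8 + 483) = 151238/3 + 742/491 = 74260084/1473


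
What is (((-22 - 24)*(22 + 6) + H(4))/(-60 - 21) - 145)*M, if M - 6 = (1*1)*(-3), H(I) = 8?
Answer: -10465/27 ≈ -387.59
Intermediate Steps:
M = 3 (M = 6 + (1*1)*(-3) = 6 + 1*(-3) = 6 - 3 = 3)
(((-22 - 24)*(22 + 6) + H(4))/(-60 - 21) - 145)*M = (((-22 - 24)*(22 + 6) + 8)/(-60 - 21) - 145)*3 = ((-46*28 + 8)/(-81) - 145)*3 = ((-1288 + 8)*(-1/81) - 145)*3 = (-1280*(-1/81) - 145)*3 = (1280/81 - 145)*3 = -10465/81*3 = -10465/27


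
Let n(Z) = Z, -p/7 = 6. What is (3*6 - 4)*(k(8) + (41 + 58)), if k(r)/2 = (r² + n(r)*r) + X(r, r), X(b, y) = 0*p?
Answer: 4970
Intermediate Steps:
p = -42 (p = -7*6 = -42)
X(b, y) = 0 (X(b, y) = 0*(-42) = 0)
k(r) = 4*r² (k(r) = 2*((r² + r*r) + 0) = 2*((r² + r²) + 0) = 2*(2*r² + 0) = 2*(2*r²) = 4*r²)
(3*6 - 4)*(k(8) + (41 + 58)) = (3*6 - 4)*(4*8² + (41 + 58)) = (18 - 4)*(4*64 + 99) = 14*(256 + 99) = 14*355 = 4970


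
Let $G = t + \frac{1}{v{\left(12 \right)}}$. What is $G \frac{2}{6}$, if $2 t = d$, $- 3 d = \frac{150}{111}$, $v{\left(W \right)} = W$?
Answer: $- \frac{7}{148} \approx -0.047297$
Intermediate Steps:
$d = - \frac{50}{111}$ ($d = - \frac{150 \cdot \frac{1}{111}}{3} = \left(- \frac{1}{3}\right) \frac{50}{37} = - \frac{50}{111} \approx -0.45045$)
$t = - \frac{25}{111}$ ($t = \frac{1}{2} \left(- \frac{50}{111}\right) = - \frac{25}{111} \approx -0.22523$)
$G = - \frac{21}{148}$ ($G = - \frac{25}{111} + \frac{1}{12} = - \frac{21}{148} \approx -0.14189$)
$G \frac{2}{6} = - \frac{21 \cdot \frac{2}{6}}{148} = - \frac{21 \cdot 2 \cdot \frac{1}{6}}{148} = \left(- \frac{21}{148}\right) \frac{1}{3} = - \frac{7}{148}$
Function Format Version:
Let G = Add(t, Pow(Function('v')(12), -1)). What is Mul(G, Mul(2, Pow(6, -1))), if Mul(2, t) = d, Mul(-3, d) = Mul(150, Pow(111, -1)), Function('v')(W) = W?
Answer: Rational(-7, 148) ≈ -0.047297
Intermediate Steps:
d = Rational(-50, 111) (d = Mul(Rational(-1, 3), Mul(150, Pow(111, -1))) = Mul(Rational(-1, 3), Mul(150, Rational(1, 111))) = Mul(Rational(-1, 3), Rational(50, 37)) = Rational(-50, 111) ≈ -0.45045)
t = Rational(-25, 111) (t = Mul(Rational(1, 2), Rational(-50, 111)) = Rational(-25, 111) ≈ -0.22523)
G = Rational(-21, 148) (G = Add(Rational(-25, 111), Pow(12, -1)) = Add(Rational(-25, 111), Rational(1, 12)) = Rational(-21, 148) ≈ -0.14189)
Mul(G, Mul(2, Pow(6, -1))) = Mul(Rational(-21, 148), Mul(2, Pow(6, -1))) = Mul(Rational(-21, 148), Mul(2, Rational(1, 6))) = Mul(Rational(-21, 148), Rational(1, 3)) = Rational(-7, 148)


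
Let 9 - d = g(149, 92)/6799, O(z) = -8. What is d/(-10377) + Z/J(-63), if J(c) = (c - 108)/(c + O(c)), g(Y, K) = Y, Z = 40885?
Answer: 22756039405447/1340511237 ≈ 16976.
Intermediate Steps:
J(c) = (-108 + c)/(-8 + c) (J(c) = (c - 108)/(c - 8) = (-108 + c)/(-8 + c))
d = 61042/6799 (d = 9 - 149/6799 = 61042/6799 ≈ 8.9781)
d/(-10377) + Z/J(-63) = (61042/6799)/(-10377) + 40885/(((-108 - 63)/(-8 - 63))) = (61042/6799)*(-1/10377) + 40885/((-171/(-71))) = -61042/70553223 + 40885/((-1/71*(-171))) = -61042/70553223 + 40885/(171/71) = -61042/70553223 + 40885*(71/171) = -61042/70553223 + 2902835/171 = 22756039405447/1340511237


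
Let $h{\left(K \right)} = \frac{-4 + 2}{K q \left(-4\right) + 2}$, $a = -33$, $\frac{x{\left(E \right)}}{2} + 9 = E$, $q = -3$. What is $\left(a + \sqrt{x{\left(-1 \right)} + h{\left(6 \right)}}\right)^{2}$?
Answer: $\frac{\left(1221 - i \sqrt{27417}\right)^{2}}{1369} \approx 1069.0 - 295.36 i$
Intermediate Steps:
$x{\left(E \right)} = -18 + 2 E$
$h{\left(K \right)} = - \frac{2}{2 + 12 K}$ ($h{\left(K \right)} = \frac{-4 + 2}{K \left(-3\right) \left(-4\right) + 2} = - \frac{2}{- 3 K \left(-4\right) + 2} = - \frac{2}{12 K + 2} = - \frac{2}{2 + 12 K}$)
$\left(a + \sqrt{x{\left(-1 \right)} + h{\left(6 \right)}}\right)^{2} = \left(-33 + \sqrt{\left(-18 + 2 \left(-1\right)\right) + \frac{1}{-1 - 36}}\right)^{2} = \left(-33 + \sqrt{\left(-18 - 2\right) + \frac{1}{-1 - 36}}\right)^{2} = \left(-33 + \sqrt{-20 + \frac{1}{-37}}\right)^{2} = \left(-33 + \sqrt{-20 - \frac{1}{37}}\right)^{2} = \left(-33 + \sqrt{- \frac{741}{37}}\right)^{2} = \left(-33 + \frac{i \sqrt{27417}}{37}\right)^{2}$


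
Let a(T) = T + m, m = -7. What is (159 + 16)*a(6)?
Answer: -175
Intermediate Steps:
a(T) = -7 + T (a(T) = T - 7 = -7 + T)
(159 + 16)*a(6) = (159 + 16)*(-7 + 6) = 175*(-1) = -175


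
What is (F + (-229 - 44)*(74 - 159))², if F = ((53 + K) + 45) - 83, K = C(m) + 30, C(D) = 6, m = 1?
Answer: 540841536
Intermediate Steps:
K = 36 (K = 6 + 30 = 36)
F = 51 (F = ((53 + 36) + 45) - 83 = (89 + 45) - 83 = 134 - 83 = 51)
(F + (-229 - 44)*(74 - 159))² = (51 + (-229 - 44)*(74 - 159))² = (51 - 273*(-85))² = (51 + 23205)² = 23256² = 540841536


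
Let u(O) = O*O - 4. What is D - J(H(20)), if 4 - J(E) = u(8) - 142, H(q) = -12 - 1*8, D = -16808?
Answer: -16894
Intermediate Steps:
u(O) = -4 + O² (u(O) = O² - 4 = -4 + O²)
H(q) = -20 (H(q) = -12 - 8 = -20)
J(E) = 86 (J(E) = 4 - ((-4 + 8²) - 142) = 4 - ((-4 + 64) - 142) = 4 - (60 - 142) = 4 - 1*(-82) = 4 + 82 = 86)
D - J(H(20)) = -16808 - 1*86 = -16808 - 86 = -16894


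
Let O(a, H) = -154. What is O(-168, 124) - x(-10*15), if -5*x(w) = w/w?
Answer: -769/5 ≈ -153.80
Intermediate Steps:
x(w) = -⅕ (x(w) = -w/(5*w) = -⅕*1 = -⅕)
O(-168, 124) - x(-10*15) = -154 - 1*(-⅕) = -154 + ⅕ = -769/5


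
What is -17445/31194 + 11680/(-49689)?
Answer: -136796725/172222074 ≈ -0.79430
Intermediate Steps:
-17445/31194 + 11680/(-49689) = -17445*1/31194 + 11680*(-1/49689) = -5815/10398 - 11680/49689 = -136796725/172222074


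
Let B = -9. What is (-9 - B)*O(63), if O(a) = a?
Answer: 0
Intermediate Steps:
(-9 - B)*O(63) = (-9 - 1*(-9))*63 = (-9 + 9)*63 = 0*63 = 0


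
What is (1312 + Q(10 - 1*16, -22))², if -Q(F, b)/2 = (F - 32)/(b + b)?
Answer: 207734569/121 ≈ 1.7168e+6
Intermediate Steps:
Q(F, b) = -(-32 + F)/b (Q(F, b) = -2*(F - 32)/(b + b) = -2*(-32 + F)/(2*b) = -2*(-32 + F)*1/(2*b) = -(-32 + F)/b)
(1312 + Q(10 - 1*16, -22))² = (1312 + (32 - (10 - 1*16))/(-22))² = (1312 - (32 - (10 - 16))/22)² = (1312 - (32 - 1*(-6))/22)² = (1312 - (32 + 6)/22)² = (1312 - 1/22*38)² = (1312 - 19/11)² = (14413/11)² = 207734569/121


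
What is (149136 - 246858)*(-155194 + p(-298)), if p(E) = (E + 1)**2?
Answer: 6545908170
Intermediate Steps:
p(E) = (1 + E)**2
(149136 - 246858)*(-155194 + p(-298)) = (149136 - 246858)*(-155194 + (1 - 298)**2) = -97722*(-155194 + (-297)**2) = -97722*(-155194 + 88209) = -97722*(-66985) = 6545908170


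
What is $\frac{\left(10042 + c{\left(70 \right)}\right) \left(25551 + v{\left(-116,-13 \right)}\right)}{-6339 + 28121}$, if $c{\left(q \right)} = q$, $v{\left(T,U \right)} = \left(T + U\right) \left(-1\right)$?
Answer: $\frac{129838080}{10891} \approx 11922.0$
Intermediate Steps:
$v{\left(T,U \right)} = - T - U$
$\frac{\left(10042 + c{\left(70 \right)}\right) \left(25551 + v{\left(-116,-13 \right)}\right)}{-6339 + 28121} = \frac{\left(10042 + 70\right) \left(25551 - -129\right)}{-6339 + 28121} = \frac{10112 \left(25551 + \left(116 + 13\right)\right)}{21782} = 10112 \left(25551 + 129\right) \frac{1}{21782} = 10112 \cdot 25680 \cdot \frac{1}{21782} = 259676160 \cdot \frac{1}{21782} = \frac{129838080}{10891}$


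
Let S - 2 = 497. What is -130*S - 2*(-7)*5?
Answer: -64800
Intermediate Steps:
S = 499 (S = 2 + 497 = 499)
-130*S - 2*(-7)*5 = -130*499 - 2*(-7)*5 = -64870 + 14*5 = -64870 + 70 = -64800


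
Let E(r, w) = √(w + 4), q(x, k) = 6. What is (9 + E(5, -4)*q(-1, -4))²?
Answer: 81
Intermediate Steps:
E(r, w) = √(4 + w)
(9 + E(5, -4)*q(-1, -4))² = (9 + √(4 - 4)*6)² = (9 + √0*6)² = (9 + 0*6)² = (9 + 0)² = 9² = 81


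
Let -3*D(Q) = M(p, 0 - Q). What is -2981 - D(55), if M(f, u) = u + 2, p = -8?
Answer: -8996/3 ≈ -2998.7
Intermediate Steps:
M(f, u) = 2 + u
D(Q) = -⅔ + Q/3 (D(Q) = -(2 + (0 - Q))/3 = -(2 - Q)/3 = -⅔ + Q/3)
-2981 - D(55) = -2981 - (-⅔ + (⅓)*55) = -2981 - (-⅔ + 55/3) = -2981 - 1*53/3 = -2981 - 53/3 = -8996/3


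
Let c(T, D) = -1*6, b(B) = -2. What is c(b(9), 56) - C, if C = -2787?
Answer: 2781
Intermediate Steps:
c(T, D) = -6
c(b(9), 56) - C = -6 - 1*(-2787) = -6 + 2787 = 2781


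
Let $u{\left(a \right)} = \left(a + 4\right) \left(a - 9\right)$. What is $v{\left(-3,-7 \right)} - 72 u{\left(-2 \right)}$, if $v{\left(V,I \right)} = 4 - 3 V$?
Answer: $1597$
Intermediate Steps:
$u{\left(a \right)} = \left(-9 + a\right) \left(4 + a\right)$ ($u{\left(a \right)} = \left(4 + a\right) \left(-9 + a\right) = \left(-9 + a\right) \left(4 + a\right)$)
$v{\left(-3,-7 \right)} - 72 u{\left(-2 \right)} = \left(4 - -9\right) - 72 \left(-36 + \left(-2\right)^{2} - -10\right) = \left(4 + 9\right) - 72 \left(-36 + 4 + 10\right) = 13 - -1584 = 13 + 1584 = 1597$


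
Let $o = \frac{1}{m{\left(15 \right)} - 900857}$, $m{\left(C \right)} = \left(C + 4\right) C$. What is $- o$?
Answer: $\frac{1}{900572} \approx 1.1104 \cdot 10^{-6}$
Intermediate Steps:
$m{\left(C \right)} = C \left(4 + C\right)$ ($m{\left(C \right)} = \left(4 + C\right) C = C \left(4 + C\right)$)
$o = - \frac{1}{900572}$ ($o = \frac{1}{15 \left(4 + 15\right) - 900857} = \frac{1}{15 \cdot 19 - 900857} = \frac{1}{285 - 900857} = \frac{1}{-900572} = - \frac{1}{900572} \approx -1.1104 \cdot 10^{-6}$)
$- o = \left(-1\right) \left(- \frac{1}{900572}\right) = \frac{1}{900572}$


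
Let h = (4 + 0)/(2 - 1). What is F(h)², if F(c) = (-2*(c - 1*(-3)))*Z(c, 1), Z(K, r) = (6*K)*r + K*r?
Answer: 153664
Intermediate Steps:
h = 4 (h = 4/1 = 4*1 = 4)
Z(K, r) = 7*K*r (Z(K, r) = 6*K*r + K*r = 7*K*r)
F(c) = 7*c*(-6 - 2*c) (F(c) = (-2*(c - 1*(-3)))*(7*c*1) = (-2*(c + 3))*(7*c) = (-2*(3 + c))*(7*c) = (-6 - 2*c)*(7*c) = 7*c*(-6 - 2*c))
F(h)² = (-14*4*(3 + 4))² = (-14*4*7)² = (-392)² = 153664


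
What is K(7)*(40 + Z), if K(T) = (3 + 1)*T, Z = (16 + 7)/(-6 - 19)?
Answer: 27356/25 ≈ 1094.2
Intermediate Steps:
Z = -23/25 (Z = 23/(-25) = 23*(-1/25) = -23/25 ≈ -0.92000)
K(T) = 4*T
K(7)*(40 + Z) = (4*7)*(40 - 23/25) = 28*(977/25) = 27356/25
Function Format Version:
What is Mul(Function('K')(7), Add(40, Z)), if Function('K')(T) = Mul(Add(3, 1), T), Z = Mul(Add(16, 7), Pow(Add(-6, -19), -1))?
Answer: Rational(27356, 25) ≈ 1094.2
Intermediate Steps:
Z = Rational(-23, 25) (Z = Mul(23, Pow(-25, -1)) = Mul(23, Rational(-1, 25)) = Rational(-23, 25) ≈ -0.92000)
Function('K')(T) = Mul(4, T)
Mul(Function('K')(7), Add(40, Z)) = Mul(Mul(4, 7), Add(40, Rational(-23, 25))) = Mul(28, Rational(977, 25)) = Rational(27356, 25)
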